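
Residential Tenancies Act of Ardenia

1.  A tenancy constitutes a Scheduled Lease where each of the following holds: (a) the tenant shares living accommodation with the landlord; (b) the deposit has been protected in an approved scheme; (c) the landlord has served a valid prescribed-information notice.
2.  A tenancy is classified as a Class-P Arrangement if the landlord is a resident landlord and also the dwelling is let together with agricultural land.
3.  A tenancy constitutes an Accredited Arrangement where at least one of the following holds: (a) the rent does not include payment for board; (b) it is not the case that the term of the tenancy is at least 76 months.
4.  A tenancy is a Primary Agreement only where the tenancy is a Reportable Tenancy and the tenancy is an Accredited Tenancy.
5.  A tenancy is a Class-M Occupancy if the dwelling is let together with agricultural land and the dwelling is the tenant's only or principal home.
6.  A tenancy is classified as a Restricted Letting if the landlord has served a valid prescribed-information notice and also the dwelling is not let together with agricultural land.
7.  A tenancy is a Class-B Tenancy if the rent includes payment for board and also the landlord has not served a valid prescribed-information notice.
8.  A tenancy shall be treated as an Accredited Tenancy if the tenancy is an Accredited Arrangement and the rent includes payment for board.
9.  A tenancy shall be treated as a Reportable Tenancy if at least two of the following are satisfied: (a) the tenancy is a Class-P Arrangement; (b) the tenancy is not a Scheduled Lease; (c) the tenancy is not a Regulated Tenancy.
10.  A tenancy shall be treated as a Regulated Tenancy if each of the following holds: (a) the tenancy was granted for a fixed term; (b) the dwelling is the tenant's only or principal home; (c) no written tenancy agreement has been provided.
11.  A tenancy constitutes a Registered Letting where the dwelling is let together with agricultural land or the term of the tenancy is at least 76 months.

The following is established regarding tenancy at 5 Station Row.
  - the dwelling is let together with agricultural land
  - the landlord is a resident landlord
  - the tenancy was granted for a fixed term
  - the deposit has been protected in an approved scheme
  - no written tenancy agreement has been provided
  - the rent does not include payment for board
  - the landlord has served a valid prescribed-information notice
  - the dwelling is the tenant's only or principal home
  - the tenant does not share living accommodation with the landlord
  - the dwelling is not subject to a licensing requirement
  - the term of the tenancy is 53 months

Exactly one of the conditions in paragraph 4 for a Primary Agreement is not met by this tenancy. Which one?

Under paragraph 2: the landlord is a resident landlord? yes; and the dwelling is let together with agricultural land? yes. So the tenancy is a Class-P Arrangement.
Under paragraph 1: the tenant shares living accommodation with the landlord? no; and the deposit has been protected in an approved scheme? yes; and the landlord has served a valid prescribed-information notice? yes. So the tenancy is not a Scheduled Lease.
Under paragraph 10: the tenancy was granted for a fixed term? yes; and the dwelling is the tenant's only or principal home? yes; and no written tenancy agreement has been provided? yes. So the tenancy is a Regulated Tenancy.
Under paragraph 9: Class-P Arrangement (paragraph 2)? yes; not a Scheduled Lease (paragraph 1)? yes; not a Regulated Tenancy (paragraph 10)? no — 2 of 3 hold (need ≥2) → satisfied.
Under paragraph 3: the rent does not include payment for board? yes; or term of the tenancy: 53 months ≥ 76 months? no, so negated condition yes. So the tenancy is an Accredited Arrangement.
Under paragraph 8: Accredited Arrangement (paragraph 3)? yes; and the rent includes payment for board? no. So the tenancy is not an Accredited Tenancy.
Under paragraph 4: Reportable Tenancy (paragraph 9)? yes; and Accredited Tenancy (paragraph 8)? no. So the tenancy is not a Primary Agreement.

Accredited Tenancy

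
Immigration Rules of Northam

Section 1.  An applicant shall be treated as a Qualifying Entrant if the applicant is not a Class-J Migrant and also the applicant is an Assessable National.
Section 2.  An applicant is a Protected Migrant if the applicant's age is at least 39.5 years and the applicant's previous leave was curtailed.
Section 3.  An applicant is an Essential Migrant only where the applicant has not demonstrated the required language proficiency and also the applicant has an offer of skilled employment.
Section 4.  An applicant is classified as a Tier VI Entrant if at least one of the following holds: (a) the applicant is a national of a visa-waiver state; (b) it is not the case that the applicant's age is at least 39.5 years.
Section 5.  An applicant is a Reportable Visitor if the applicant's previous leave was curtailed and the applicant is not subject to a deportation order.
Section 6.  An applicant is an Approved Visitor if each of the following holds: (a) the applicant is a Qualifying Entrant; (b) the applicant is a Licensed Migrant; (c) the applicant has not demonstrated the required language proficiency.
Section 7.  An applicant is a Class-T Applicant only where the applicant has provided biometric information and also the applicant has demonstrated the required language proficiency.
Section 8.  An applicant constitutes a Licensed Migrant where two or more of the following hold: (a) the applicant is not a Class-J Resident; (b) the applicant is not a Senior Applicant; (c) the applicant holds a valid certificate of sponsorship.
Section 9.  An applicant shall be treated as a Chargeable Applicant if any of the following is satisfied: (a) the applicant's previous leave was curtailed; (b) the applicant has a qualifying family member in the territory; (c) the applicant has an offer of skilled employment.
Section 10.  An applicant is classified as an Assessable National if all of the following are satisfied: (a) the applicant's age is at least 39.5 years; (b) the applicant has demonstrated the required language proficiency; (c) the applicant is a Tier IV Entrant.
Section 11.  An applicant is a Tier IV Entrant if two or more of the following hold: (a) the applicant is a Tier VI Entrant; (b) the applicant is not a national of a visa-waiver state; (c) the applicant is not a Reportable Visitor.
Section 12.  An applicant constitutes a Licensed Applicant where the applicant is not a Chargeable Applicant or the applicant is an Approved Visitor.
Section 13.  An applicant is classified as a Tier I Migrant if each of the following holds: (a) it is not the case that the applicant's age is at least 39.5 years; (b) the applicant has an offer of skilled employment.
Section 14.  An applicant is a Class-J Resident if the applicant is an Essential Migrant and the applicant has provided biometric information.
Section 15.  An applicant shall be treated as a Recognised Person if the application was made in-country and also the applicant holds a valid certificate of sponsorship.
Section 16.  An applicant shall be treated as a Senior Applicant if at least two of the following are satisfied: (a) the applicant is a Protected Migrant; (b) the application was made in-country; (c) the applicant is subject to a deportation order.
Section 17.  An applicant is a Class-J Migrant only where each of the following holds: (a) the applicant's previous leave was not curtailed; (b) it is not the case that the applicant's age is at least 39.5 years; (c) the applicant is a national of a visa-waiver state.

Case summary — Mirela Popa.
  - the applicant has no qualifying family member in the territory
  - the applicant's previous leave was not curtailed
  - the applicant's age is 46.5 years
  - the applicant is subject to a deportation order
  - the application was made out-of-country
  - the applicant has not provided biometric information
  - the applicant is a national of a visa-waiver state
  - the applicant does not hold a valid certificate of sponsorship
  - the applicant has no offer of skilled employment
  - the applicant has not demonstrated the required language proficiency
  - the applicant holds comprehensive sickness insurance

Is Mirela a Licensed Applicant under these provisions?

Yes

section 9 — Chargeable Applicant: [the applicant's previous leave was curtailed? no] OR [the applicant has a qualifying family member in the territory? no] OR [the applicant has an offer of skilled employment? no] → not satisfied.
section 17 — Class-J Migrant: [the applicant's previous leave was not curtailed? yes] AND [applicant's age: 46.5 years ≥ 39.5 years? yes, so negated condition no] AND [the applicant is a national of a visa-waiver state? yes] → not satisfied.
section 4 — Tier VI Entrant: [the applicant is a national of a visa-waiver state? yes] OR [applicant's age: 46.5 years ≥ 39.5 years? yes, so negated condition no] → satisfied.
section 5 — Reportable Visitor: [the applicant's previous leave was curtailed? no] AND [the applicant is not subject to a deportation order? no] → not satisfied.
section 11 — Tier IV Entrant: Tier VI Entrant (section 4)? yes; the applicant is not a national of a visa-waiver state? no; not a Reportable Visitor (section 5)? yes — 2 of 3 hold (need ≥2) → satisfied.
section 10 — Assessable National: [applicant's age: 46.5 years ≥ 39.5 years? yes] AND [the applicant has demonstrated the required language proficiency? no] AND [Tier IV Entrant (section 11)? yes] → not satisfied.
section 1 — Qualifying Entrant: [not a Class-J Migrant (section 17)? yes] AND [Assessable National (section 10)? no] → not satisfied.
section 3 — Essential Migrant: [the applicant has not demonstrated the required language proficiency? yes] AND [the applicant has an offer of skilled employment? no] → not satisfied.
section 14 — Class-J Resident: [Essential Migrant (section 3)? no] AND [the applicant has provided biometric information? no] → not satisfied.
section 2 — Protected Migrant: [applicant's age: 46.5 years ≥ 39.5 years? yes] AND [the applicant's previous leave was curtailed? no] → not satisfied.
section 16 — Senior Applicant: Protected Migrant (section 2)? no; the application was made in-country? no; the applicant is subject to a deportation order? yes — 1 of 3 hold (need ≥2) → not satisfied.
section 8 — Licensed Migrant: not a Class-J Resident (section 14)? yes; not a Senior Applicant (section 16)? yes; the applicant holds a valid certificate of sponsorship? no — 2 of 3 hold (need ≥2) → satisfied.
section 6 — Approved Visitor: [Qualifying Entrant (section 1)? no] AND [Licensed Migrant (section 8)? yes] AND [the applicant has not demonstrated the required language proficiency? yes] → not satisfied.
section 12 — Licensed Applicant: [not a Chargeable Applicant (section 9)? yes] OR [Approved Visitor (section 6)? no] → satisfied.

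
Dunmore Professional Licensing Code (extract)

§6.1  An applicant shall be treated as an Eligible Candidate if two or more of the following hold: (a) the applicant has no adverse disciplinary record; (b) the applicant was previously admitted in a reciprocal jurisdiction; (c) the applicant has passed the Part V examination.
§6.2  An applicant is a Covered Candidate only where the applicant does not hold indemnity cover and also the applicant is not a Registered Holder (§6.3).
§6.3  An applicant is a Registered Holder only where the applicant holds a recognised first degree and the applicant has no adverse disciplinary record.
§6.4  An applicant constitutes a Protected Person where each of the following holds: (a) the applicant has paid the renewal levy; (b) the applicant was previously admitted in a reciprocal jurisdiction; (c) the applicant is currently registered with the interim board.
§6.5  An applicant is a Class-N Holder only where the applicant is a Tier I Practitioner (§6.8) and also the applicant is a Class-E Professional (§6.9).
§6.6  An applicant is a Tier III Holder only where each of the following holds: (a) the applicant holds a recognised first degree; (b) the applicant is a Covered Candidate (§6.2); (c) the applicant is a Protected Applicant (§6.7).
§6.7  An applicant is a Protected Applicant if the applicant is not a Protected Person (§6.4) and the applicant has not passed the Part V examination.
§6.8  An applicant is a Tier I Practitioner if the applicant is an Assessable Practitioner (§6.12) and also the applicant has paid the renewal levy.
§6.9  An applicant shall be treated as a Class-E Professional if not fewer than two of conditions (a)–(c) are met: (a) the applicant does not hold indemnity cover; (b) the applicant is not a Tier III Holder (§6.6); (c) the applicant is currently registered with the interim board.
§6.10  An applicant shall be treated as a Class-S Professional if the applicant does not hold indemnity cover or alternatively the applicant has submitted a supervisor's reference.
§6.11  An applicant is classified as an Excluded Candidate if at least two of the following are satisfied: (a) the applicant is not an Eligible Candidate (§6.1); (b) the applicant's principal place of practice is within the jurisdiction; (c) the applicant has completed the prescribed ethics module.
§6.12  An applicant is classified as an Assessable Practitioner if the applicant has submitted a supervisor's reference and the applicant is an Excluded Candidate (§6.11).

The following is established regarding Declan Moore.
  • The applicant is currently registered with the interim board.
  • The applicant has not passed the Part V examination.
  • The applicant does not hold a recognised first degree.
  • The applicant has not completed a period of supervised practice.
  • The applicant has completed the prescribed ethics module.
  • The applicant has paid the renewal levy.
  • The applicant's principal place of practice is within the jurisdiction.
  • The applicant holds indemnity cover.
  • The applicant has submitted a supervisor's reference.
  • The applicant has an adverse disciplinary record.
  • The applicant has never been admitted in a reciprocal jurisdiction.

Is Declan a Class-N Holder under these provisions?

Yes

§6.1 — Eligible Candidate: the applicant has no adverse disciplinary record? no; the applicant was previously admitted in a reciprocal jurisdiction? no; the applicant has passed the Part V examination? no — 0 of 3 hold (need ≥2) → not satisfied.
§6.11 — Excluded Candidate: not an Eligible Candidate (§6.1)? yes; the applicant's principal place of practice is within the jurisdiction? yes; the applicant has completed the prescribed ethics module? yes — 3 of 3 hold (need ≥2) → satisfied.
§6.12 — Assessable Practitioner: [the applicant has submitted a supervisor's reference? yes] AND [Excluded Candidate (§6.11)? yes] → satisfied.
§6.8 — Tier I Practitioner: [Assessable Practitioner (§6.12)? yes] AND [the applicant has paid the renewal levy? yes] → satisfied.
§6.3 — Registered Holder: [the applicant holds a recognised first degree? no] AND [the applicant has no adverse disciplinary record? no] → not satisfied.
§6.2 — Covered Candidate: [the applicant does not hold indemnity cover? no] AND [not a Registered Holder (§6.3)? yes] → not satisfied.
§6.4 — Protected Person: [the applicant has paid the renewal levy? yes] AND [the applicant was previously admitted in a reciprocal jurisdiction? no] AND [the applicant is currently registered with the interim board? yes] → not satisfied.
§6.7 — Protected Applicant: [not a Protected Person (§6.4)? yes] AND [the applicant has not passed the Part V examination? yes] → satisfied.
§6.6 — Tier III Holder: [the applicant holds a recognised first degree? no] AND [Covered Candidate (§6.2)? no] AND [Protected Applicant (§6.7)? yes] → not satisfied.
§6.9 — Class-E Professional: the applicant does not hold indemnity cover? no; not a Tier III Holder (§6.6)? yes; the applicant is currently registered with the interim board? yes — 2 of 3 hold (need ≥2) → satisfied.
§6.5 — Class-N Holder: [Tier I Practitioner (§6.8)? yes] AND [Class-E Professional (§6.9)? yes] → satisfied.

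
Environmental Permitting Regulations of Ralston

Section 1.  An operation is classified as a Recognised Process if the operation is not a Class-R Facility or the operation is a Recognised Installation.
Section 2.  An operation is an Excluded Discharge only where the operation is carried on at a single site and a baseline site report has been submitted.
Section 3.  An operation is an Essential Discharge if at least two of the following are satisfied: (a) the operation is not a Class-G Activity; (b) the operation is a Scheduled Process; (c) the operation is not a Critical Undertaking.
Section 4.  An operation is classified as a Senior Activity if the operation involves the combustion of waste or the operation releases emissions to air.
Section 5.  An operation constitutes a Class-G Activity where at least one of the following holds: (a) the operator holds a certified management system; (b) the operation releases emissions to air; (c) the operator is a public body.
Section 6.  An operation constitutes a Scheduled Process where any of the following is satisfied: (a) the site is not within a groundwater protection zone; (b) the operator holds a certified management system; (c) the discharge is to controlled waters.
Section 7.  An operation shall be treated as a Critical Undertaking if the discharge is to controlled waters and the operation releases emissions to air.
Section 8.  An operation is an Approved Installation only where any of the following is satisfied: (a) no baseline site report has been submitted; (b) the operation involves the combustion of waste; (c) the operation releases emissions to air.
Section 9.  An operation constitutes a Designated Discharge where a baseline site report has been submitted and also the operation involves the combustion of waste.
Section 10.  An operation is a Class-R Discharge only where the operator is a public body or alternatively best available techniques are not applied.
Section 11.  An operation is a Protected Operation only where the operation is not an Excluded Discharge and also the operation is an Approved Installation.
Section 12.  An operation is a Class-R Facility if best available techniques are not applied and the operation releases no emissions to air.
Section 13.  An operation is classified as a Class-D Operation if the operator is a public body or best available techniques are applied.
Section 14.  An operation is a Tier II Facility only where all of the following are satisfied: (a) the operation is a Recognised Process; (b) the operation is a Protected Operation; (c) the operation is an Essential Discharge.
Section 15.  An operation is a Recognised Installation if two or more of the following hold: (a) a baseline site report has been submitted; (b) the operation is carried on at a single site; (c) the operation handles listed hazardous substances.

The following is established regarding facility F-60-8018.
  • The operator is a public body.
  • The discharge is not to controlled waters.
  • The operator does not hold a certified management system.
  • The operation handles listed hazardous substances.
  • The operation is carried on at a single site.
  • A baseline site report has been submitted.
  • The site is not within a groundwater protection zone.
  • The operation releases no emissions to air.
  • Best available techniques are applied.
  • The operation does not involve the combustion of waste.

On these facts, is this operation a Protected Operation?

section 2 — Excluded Discharge: [the operation is carried on at a single site? yes] AND [a baseline site report has been submitted? yes] → satisfied.
section 8 — Approved Installation: [no baseline site report has been submitted? no] OR [the operation involves the combustion of waste? no] OR [the operation releases emissions to air? no] → not satisfied.
section 11 — Protected Operation: [not an Excluded Discharge (section 2)? no] AND [Approved Installation (section 8)? no] → not satisfied.

No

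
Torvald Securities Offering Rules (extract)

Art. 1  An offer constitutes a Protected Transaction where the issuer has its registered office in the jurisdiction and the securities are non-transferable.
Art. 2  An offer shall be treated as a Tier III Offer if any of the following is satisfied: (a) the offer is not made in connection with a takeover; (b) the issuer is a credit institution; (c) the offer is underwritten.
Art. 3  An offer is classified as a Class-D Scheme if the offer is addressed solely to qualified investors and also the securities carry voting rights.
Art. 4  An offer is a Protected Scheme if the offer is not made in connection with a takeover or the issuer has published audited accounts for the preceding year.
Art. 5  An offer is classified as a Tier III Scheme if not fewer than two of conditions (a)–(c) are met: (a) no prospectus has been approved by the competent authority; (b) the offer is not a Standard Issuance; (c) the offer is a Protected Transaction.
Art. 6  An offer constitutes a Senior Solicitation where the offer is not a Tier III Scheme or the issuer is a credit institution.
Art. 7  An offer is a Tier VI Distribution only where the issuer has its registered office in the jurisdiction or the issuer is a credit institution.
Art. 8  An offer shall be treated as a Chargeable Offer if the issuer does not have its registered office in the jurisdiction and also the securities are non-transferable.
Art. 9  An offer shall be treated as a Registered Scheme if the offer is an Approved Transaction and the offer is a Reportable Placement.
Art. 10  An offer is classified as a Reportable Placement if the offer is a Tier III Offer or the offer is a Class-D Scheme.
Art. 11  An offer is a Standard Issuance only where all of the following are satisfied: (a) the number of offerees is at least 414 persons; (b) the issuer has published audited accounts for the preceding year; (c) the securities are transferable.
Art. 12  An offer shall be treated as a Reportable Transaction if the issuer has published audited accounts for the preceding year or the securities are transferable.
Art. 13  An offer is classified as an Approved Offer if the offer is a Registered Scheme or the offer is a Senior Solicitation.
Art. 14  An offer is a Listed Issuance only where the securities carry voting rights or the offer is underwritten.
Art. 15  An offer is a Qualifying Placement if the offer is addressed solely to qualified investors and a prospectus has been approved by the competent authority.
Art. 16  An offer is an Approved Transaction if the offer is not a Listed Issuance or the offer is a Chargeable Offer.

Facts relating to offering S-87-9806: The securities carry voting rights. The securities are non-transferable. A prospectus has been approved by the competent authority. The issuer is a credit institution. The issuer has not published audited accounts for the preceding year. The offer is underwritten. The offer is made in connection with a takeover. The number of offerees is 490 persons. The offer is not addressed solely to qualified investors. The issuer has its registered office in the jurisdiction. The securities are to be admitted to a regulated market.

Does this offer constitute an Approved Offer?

Under article 14: the securities carry voting rights? yes; or the offer is underwritten? yes. So the offer is a Listed Issuance.
Under article 8: the issuer does not have its registered office in the jurisdiction? no; and the securities are non-transferable? yes. So the offer is not a Chargeable Offer.
Under article 16: not a Listed Issuance (article 14)? no; or Chargeable Offer (article 8)? no. So the offer is not an Approved Transaction.
Under article 2: the offer is not made in connection with a takeover? no; or the issuer is a credit institution? yes; or the offer is underwritten? yes. So the offer is a Tier III Offer.
Under article 3: the offer is addressed solely to qualified investors? no; and the securities carry voting rights? yes. So the offer is not a Class-D Scheme.
Under article 10: Tier III Offer (article 2)? yes; or Class-D Scheme (article 3)? no. So the offer is a Reportable Placement.
Under article 9: Approved Transaction (article 16)? no; and Reportable Placement (article 10)? yes. So the offer is not a Registered Scheme.
Under article 11: number of offerees: 490 persons ≥ 414 persons? yes; and the issuer has published audited accounts for the preceding year? no; and the securities are transferable? no. So the offer is not a Standard Issuance.
Under article 1: the issuer has its registered office in the jurisdiction? yes; and the securities are non-transferable? yes. So the offer is a Protected Transaction.
Under article 5: no prospectus has been approved by the competent authority? no; not a Standard Issuance (article 11)? yes; Protected Transaction (article 1)? yes — 2 of 3 hold (need ≥2) → satisfied.
Under article 6: not a Tier III Scheme (article 5)? no; or the issuer is a credit institution? yes. So the offer is a Senior Solicitation.
Under article 13: Registered Scheme (article 9)? no; or Senior Solicitation (article 6)? yes. So the offer is an Approved Offer.

Yes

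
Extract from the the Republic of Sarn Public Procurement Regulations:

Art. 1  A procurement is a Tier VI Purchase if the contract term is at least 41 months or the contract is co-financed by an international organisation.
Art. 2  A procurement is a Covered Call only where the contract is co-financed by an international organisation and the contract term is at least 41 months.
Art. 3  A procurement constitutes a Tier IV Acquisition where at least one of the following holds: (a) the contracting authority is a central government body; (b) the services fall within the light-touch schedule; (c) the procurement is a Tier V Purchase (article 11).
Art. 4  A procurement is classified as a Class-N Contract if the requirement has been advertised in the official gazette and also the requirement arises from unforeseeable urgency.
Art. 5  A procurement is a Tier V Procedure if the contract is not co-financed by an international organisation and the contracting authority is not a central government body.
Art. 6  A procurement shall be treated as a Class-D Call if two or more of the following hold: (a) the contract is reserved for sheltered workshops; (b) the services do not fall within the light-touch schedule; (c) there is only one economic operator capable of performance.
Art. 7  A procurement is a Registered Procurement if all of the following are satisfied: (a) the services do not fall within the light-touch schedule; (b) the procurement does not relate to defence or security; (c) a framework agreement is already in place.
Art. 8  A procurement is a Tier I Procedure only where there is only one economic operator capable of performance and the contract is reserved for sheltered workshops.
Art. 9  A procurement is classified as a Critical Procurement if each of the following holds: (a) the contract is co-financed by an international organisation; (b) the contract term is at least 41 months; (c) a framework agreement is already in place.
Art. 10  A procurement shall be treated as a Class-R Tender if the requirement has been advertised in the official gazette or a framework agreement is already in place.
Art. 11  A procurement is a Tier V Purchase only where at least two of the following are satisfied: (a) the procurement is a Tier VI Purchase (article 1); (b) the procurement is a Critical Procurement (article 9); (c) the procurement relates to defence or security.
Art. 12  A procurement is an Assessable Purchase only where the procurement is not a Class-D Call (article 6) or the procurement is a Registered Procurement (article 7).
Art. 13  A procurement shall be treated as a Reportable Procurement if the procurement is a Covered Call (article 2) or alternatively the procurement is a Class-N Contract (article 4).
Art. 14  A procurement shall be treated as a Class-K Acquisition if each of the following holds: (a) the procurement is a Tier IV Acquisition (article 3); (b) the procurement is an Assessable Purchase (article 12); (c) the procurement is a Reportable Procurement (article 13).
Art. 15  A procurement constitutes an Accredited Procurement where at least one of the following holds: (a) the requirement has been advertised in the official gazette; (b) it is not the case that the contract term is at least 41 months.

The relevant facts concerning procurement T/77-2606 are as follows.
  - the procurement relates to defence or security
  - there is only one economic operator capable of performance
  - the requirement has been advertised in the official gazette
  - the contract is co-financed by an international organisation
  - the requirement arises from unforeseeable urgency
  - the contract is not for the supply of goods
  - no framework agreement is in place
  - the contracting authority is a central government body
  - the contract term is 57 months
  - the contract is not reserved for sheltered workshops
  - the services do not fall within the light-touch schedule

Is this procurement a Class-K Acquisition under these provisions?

article 1 — Tier VI Purchase: [contract term: 57 months ≥ 41 months? yes] OR [the contract is co-financed by an international organisation? yes] → satisfied.
article 9 — Critical Procurement: [the contract is co-financed by an international organisation? yes] AND [contract term: 57 months ≥ 41 months? yes] AND [a framework agreement is already in place? no] → not satisfied.
article 11 — Tier V Purchase: Tier VI Purchase (article 1)? yes; Critical Procurement (article 9)? no; the procurement relates to defence or security? yes — 2 of 3 hold (need ≥2) → satisfied.
article 3 — Tier IV Acquisition: [the contracting authority is a central government body? yes] OR [the services fall within the light-touch schedule? no] OR [Tier V Purchase (article 11)? yes] → satisfied.
article 6 — Class-D Call: the contract is reserved for sheltered workshops? no; the services do not fall within the light-touch schedule? yes; there is only one economic operator capable of performance? yes — 2 of 3 hold (need ≥2) → satisfied.
article 7 — Registered Procurement: [the services do not fall within the light-touch schedule? yes] AND [the procurement does not relate to defence or security? no] AND [a framework agreement is already in place? no] → not satisfied.
article 12 — Assessable Purchase: [not a Class-D Call (article 6)? no] OR [Registered Procurement (article 7)? no] → not satisfied.
article 2 — Covered Call: [the contract is co-financed by an international organisation? yes] AND [contract term: 57 months ≥ 41 months? yes] → satisfied.
article 4 — Class-N Contract: [the requirement has been advertised in the official gazette? yes] AND [the requirement arises from unforeseeable urgency? yes] → satisfied.
article 13 — Reportable Procurement: [Covered Call (article 2)? yes] OR [Class-N Contract (article 4)? yes] → satisfied.
article 14 — Class-K Acquisition: [Tier IV Acquisition (article 3)? yes] AND [Assessable Purchase (article 12)? no] AND [Reportable Procurement (article 13)? yes] → not satisfied.

No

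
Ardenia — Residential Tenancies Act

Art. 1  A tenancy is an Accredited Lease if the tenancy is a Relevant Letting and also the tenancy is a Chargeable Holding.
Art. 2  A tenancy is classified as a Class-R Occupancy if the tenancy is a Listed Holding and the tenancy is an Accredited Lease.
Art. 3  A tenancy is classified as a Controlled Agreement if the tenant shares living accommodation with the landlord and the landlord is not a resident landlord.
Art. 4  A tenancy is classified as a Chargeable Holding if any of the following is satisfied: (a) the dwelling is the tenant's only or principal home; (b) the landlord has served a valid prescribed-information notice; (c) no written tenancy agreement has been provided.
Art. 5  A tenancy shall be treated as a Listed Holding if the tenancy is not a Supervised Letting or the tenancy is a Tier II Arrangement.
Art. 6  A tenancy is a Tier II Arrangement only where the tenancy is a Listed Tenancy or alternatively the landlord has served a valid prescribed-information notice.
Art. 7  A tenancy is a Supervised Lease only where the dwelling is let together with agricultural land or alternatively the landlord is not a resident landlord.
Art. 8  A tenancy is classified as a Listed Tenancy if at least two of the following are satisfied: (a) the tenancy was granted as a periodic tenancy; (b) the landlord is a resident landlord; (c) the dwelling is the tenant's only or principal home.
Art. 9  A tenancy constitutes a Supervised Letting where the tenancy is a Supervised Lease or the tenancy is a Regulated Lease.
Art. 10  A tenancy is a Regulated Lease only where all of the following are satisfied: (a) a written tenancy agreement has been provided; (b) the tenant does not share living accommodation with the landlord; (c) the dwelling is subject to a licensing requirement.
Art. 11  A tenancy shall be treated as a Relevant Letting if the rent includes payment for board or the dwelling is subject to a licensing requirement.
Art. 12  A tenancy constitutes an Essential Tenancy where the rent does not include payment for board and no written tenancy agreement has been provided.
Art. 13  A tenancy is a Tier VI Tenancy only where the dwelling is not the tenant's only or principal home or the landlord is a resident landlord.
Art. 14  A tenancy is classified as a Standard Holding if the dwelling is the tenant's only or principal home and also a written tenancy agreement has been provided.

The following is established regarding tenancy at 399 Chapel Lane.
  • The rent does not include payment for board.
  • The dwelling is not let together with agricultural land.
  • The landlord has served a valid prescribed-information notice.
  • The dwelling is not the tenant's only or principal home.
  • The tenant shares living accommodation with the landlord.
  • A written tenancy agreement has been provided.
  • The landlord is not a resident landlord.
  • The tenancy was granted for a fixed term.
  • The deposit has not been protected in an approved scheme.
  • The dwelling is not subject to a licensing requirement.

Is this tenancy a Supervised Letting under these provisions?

Under article 7: the dwelling is let together with agricultural land? no; or the landlord is not a resident landlord? yes. So the tenancy is a Supervised Lease.
Under article 10: a written tenancy agreement has been provided? yes; and the tenant does not share living accommodation with the landlord? no; and the dwelling is subject to a licensing requirement? no. So the tenancy is not a Regulated Lease.
Under article 9: Supervised Lease (article 7)? yes; or Regulated Lease (article 10)? no. So the tenancy is a Supervised Letting.

Yes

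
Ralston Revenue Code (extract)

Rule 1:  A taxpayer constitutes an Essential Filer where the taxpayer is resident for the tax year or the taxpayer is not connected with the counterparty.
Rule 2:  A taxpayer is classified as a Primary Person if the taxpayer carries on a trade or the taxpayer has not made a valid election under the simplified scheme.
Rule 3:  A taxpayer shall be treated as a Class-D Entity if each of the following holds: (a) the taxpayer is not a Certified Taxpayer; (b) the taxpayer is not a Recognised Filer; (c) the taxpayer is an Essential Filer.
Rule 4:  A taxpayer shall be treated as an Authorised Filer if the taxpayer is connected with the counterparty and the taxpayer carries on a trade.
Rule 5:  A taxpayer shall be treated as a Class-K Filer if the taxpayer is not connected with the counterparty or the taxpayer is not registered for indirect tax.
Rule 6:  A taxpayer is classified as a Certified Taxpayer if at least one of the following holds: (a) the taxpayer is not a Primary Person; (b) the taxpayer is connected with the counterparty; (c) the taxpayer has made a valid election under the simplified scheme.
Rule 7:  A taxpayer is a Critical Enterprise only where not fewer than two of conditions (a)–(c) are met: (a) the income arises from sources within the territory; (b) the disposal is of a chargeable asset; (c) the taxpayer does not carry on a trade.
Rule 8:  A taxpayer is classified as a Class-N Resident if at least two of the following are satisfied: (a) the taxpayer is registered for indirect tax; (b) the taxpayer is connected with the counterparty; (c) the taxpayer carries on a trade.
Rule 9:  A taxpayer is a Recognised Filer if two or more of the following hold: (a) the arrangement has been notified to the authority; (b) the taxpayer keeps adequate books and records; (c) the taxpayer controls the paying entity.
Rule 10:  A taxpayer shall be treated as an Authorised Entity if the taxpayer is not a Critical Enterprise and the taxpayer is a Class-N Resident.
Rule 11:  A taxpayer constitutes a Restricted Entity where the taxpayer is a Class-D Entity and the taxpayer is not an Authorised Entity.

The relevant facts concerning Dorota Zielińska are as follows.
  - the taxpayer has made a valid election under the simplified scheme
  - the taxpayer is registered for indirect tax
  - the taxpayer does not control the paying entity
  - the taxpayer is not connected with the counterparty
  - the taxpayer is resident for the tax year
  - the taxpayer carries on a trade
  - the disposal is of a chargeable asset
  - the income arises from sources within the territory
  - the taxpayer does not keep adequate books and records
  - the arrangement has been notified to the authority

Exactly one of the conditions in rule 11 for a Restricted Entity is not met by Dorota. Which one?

Under rule 2: the taxpayer carries on a trade? yes; or the taxpayer has not made a valid election under the simplified scheme? no. So the taxpayer is a Primary Person.
Under rule 6: not a Primary Person (rule 2)? no; or the taxpayer is connected with the counterparty? no; or the taxpayer has made a valid election under the simplified scheme? yes. So the taxpayer is a Certified Taxpayer.
Under rule 9: the arrangement has been notified to the authority? yes; the taxpayer keeps adequate books and records? no; the taxpayer controls the paying entity? no — 1 of 3 hold (need ≥2) → not satisfied.
Under rule 1: the taxpayer is resident for the tax year? yes; or the taxpayer is not connected with the counterparty? yes. So the taxpayer is an Essential Filer.
Under rule 3: not a Certified Taxpayer (rule 6)? no; and not a Recognised Filer (rule 9)? yes; and Essential Filer (rule 1)? yes. So the taxpayer is not a Class-D Entity.
Under rule 7: the income arises from sources within the territory? yes; the disposal is of a chargeable asset? yes; the taxpayer does not carry on a trade? no — 2 of 3 hold (need ≥2) → satisfied.
Under rule 8: the taxpayer is registered for indirect tax? yes; the taxpayer is connected with the counterparty? no; the taxpayer carries on a trade? yes — 2 of 3 hold (need ≥2) → satisfied.
Under rule 10: not a Critical Enterprise (rule 7)? no; and Class-N Resident (rule 8)? yes. So the taxpayer is not an Authorised Entity.
Under rule 11: Class-D Entity (rule 3)? no; and not an Authorised Entity (rule 10)? yes. So the taxpayer is not a Restricted Entity.

Class-D Entity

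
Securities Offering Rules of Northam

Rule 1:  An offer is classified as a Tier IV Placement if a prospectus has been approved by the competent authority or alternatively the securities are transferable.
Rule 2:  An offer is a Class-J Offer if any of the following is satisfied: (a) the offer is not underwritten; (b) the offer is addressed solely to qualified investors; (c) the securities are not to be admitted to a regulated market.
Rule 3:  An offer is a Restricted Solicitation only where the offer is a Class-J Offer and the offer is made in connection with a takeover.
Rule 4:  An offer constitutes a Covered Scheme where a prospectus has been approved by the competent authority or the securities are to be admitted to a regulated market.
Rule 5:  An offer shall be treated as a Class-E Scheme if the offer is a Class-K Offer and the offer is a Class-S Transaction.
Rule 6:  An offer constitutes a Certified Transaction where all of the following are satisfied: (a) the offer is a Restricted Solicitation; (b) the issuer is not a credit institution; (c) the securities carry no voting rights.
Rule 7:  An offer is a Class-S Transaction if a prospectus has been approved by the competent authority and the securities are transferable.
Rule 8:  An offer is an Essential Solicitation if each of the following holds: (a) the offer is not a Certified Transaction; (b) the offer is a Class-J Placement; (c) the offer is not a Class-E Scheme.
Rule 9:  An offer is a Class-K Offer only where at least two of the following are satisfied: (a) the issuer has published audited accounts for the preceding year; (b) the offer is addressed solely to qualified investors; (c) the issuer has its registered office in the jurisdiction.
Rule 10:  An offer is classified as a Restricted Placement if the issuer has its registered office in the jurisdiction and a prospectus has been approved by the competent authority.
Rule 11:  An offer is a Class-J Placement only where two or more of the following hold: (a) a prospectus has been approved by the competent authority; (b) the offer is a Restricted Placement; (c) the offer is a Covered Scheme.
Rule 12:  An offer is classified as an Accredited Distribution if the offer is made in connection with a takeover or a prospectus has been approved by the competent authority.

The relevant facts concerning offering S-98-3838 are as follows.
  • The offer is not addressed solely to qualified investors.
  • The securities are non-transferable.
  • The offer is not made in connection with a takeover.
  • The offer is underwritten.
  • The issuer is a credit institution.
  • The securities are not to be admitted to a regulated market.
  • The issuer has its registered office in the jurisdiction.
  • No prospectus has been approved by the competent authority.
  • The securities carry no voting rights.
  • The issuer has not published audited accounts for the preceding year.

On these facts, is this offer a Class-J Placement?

No

Under rule 10: the issuer has its registered office in the jurisdiction? yes; and a prospectus has been approved by the competent authority? no. So the offer is not a Restricted Placement.
Under rule 4: a prospectus has been approved by the competent authority? no; or the securities are to be admitted to a regulated market? no. So the offer is not a Covered Scheme.
Under rule 11: a prospectus has been approved by the competent authority? no; Restricted Placement (rule 10)? no; Covered Scheme (rule 4)? no — 0 of 3 hold (need ≥2) → not satisfied.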